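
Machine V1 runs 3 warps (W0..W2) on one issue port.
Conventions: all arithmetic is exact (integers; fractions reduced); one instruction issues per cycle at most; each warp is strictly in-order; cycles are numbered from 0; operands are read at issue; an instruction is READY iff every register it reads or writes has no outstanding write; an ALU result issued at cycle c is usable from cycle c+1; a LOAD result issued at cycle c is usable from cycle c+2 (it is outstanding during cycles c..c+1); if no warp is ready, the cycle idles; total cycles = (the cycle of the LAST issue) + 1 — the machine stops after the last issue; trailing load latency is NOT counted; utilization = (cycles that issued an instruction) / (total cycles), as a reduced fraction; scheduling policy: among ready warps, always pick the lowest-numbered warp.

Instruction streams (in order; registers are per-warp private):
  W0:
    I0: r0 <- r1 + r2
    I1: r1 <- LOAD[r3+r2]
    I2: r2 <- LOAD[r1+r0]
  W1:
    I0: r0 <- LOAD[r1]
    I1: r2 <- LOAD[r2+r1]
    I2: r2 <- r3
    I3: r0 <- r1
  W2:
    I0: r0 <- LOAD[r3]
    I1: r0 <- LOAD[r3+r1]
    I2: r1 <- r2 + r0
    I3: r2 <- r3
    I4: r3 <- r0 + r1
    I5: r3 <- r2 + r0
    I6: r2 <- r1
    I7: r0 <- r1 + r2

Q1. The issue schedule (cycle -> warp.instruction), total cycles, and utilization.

cycle 0: W0.I0
cycle 1: W0.I1
cycle 2: W1.I0
cycle 3: W0.I2
cycle 4: W1.I1
cycle 5: W2.I0
cycle 6: W1.I2
cycle 7: W1.I3
cycle 8: W2.I1
cycle 9: idle
cycle 10: W2.I2
cycle 11: W2.I3
cycle 12: W2.I4
cycle 13: W2.I5
cycle 14: W2.I6
cycle 15: W2.I7

Answer: 16 cycles, utilization 15/16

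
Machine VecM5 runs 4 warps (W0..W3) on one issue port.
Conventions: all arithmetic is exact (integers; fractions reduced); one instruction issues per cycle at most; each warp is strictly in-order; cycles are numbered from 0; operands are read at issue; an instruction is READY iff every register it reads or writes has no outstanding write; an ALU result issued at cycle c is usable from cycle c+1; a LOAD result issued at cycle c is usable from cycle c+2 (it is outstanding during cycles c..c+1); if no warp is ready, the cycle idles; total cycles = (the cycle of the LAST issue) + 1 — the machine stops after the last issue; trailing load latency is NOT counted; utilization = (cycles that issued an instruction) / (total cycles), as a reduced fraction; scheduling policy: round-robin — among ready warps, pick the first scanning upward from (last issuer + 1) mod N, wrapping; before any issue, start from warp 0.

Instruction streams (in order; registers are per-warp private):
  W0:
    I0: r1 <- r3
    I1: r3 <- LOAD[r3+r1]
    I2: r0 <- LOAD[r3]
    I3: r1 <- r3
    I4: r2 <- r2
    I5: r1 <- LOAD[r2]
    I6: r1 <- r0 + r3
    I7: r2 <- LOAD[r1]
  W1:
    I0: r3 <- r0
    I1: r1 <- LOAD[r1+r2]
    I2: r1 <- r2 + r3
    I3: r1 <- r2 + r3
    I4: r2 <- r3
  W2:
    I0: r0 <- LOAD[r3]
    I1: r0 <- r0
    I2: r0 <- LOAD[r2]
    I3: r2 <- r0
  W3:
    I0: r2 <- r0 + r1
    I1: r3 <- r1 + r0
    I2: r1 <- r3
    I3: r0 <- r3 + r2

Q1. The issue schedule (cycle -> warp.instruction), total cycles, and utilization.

cycle 0: W0.I0
cycle 1: W1.I0
cycle 2: W2.I0
cycle 3: W3.I0
cycle 4: W0.I1
cycle 5: W1.I1
cycle 6: W2.I1
cycle 7: W3.I1
cycle 8: W0.I2
cycle 9: W1.I2
cycle 10: W2.I2
cycle 11: W3.I2
cycle 12: W0.I3
cycle 13: W1.I3
cycle 14: W2.I3
cycle 15: W3.I3
cycle 16: W0.I4
cycle 17: W1.I4
cycle 18: W0.I5
cycle 19: idle
cycle 20: W0.I6
cycle 21: W0.I7

Answer: 22 cycles, utilization 21/22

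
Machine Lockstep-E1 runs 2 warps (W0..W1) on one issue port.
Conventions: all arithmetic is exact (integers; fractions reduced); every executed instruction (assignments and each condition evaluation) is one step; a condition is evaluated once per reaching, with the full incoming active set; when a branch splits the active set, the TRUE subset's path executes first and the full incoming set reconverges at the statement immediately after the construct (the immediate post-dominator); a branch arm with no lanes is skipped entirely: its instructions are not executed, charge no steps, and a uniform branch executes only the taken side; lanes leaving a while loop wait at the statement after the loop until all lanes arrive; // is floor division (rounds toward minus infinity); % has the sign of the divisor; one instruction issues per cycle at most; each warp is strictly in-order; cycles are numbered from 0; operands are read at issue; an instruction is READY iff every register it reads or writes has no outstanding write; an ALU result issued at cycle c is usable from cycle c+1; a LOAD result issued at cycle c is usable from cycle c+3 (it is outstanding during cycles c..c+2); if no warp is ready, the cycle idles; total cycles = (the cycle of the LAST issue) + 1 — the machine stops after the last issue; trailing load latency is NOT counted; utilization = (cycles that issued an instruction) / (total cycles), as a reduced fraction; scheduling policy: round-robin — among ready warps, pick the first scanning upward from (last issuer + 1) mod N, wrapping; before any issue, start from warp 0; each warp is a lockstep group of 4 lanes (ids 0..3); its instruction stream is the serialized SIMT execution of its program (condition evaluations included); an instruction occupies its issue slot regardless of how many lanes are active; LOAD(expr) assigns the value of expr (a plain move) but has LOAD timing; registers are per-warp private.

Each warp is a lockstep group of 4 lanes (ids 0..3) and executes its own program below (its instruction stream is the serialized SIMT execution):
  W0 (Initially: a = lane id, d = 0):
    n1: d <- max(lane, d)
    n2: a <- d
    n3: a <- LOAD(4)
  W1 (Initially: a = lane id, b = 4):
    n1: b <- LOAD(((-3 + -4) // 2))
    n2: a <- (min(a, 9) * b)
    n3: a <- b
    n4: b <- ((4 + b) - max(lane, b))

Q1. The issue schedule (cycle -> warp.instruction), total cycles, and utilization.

cycle 0: W0.I0
cycle 1: W1.I0
cycle 2: W0.I1
cycle 3: W0.I2
cycle 4: W1.I1
cycle 5: W1.I2
cycle 6: W1.I3

Answer: 7 cycles, utilization 1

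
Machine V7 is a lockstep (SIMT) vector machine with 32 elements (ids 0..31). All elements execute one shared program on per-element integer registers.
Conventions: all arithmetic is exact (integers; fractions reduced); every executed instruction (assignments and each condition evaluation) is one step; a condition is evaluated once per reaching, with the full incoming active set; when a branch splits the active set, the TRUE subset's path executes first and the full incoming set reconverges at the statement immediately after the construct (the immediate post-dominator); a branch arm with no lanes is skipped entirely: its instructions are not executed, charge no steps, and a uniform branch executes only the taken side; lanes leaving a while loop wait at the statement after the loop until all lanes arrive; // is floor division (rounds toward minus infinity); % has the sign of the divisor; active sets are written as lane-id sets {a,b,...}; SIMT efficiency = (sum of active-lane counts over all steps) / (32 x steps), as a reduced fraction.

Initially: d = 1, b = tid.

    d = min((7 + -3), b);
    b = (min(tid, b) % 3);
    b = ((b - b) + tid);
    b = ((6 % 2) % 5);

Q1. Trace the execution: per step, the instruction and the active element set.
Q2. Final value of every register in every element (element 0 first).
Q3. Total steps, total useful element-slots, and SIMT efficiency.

step 0: d <- min((7 + -3), b)        {0,1,2,3,4,5,6,7,8,9,10,11,12,13,14,15,16,17,18,19,20,21,22,23,24,25,26,27,28,29,30,31}
step 1: b <- (min(tid, b) % 3)       {0,1,2,3,4,5,6,7,8,9,10,11,12,13,14,15,16,17,18,19,20,21,22,23,24,25,26,27,28,29,30,31}
step 2: b <- ((b - b) + tid)         {0,1,2,3,4,5,6,7,8,9,10,11,12,13,14,15,16,17,18,19,20,21,22,23,24,25,26,27,28,29,30,31}
step 3: b <- ((6 % 2) % 5)           {0,1,2,3,4,5,6,7,8,9,10,11,12,13,14,15,16,17,18,19,20,21,22,23,24,25,26,27,28,29,30,31}

Answer: 4 steps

d: 0,1,2,3,4,4,4,4,4,4,4,4,4,4,4,4,4,4,4,4,4,4,4,4,4,4,4,4,4,4,4,4
b: 0,0,0,0,0,0,0,0,0,0,0,0,0,0,0,0,0,0,0,0,0,0,0,0,0,0,0,0,0,0,0,0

steps = 4; useful = 128; efficiency = 128/128 = 1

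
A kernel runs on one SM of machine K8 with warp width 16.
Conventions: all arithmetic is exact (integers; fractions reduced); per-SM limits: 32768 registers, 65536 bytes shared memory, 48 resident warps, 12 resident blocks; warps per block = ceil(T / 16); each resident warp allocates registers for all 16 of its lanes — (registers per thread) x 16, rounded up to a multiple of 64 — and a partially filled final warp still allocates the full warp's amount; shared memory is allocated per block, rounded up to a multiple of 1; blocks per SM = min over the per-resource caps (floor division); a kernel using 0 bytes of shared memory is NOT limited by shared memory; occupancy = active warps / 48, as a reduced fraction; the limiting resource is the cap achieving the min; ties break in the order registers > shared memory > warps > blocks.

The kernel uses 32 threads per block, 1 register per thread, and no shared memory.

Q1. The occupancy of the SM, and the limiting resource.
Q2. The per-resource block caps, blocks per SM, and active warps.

Answer: occupancy 1/2, limited by blocks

registers: 256 blocks
shared memory: no limit (kernel uses none)
warps: 24 blocks
blocks: 12 blocks

Answer: 12 blocks, 24 active warps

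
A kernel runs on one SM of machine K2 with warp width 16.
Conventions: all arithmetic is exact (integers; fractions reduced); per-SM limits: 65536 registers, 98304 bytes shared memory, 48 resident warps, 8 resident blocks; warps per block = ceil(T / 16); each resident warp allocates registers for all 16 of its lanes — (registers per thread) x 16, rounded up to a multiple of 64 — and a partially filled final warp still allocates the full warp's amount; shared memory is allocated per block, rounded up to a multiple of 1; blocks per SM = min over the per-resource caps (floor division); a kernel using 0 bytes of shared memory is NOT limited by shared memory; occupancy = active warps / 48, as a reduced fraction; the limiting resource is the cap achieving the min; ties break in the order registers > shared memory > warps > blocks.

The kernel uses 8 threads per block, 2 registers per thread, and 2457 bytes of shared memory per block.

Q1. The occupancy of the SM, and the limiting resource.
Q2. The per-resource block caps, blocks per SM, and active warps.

Answer: occupancy 1/6, limited by blocks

registers: 1024 blocks
shared memory: 40 blocks
warps: 48 blocks
blocks: 8 blocks

Answer: 8 blocks, 8 active warps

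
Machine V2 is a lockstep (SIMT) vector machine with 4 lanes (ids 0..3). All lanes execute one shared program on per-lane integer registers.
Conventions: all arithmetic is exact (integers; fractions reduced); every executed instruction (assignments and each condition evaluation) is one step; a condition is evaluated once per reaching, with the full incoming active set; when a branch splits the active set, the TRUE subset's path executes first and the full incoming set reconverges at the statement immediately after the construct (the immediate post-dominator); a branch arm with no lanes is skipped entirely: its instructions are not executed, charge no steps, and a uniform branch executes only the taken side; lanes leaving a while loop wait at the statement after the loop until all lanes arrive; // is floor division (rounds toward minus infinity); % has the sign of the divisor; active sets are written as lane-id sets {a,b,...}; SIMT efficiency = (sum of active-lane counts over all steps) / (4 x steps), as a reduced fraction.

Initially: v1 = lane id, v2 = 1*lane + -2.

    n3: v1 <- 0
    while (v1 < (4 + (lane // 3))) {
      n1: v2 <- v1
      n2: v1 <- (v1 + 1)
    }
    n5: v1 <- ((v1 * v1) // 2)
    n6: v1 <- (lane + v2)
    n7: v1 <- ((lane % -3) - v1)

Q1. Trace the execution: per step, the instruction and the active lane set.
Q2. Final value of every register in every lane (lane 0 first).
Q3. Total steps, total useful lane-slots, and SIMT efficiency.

step 0: v1 <- 0                      {0,1,2,3}
step 1: eval (v1 < (4 + (lane // 3))) {0,1,2,3}
step 2: v2 <- v1                     {0,1,2,3}
step 3: v1 <- (v1 + 1)               {0,1,2,3}
step 4: eval (v1 < (4 + (lane // 3))) {0,1,2,3}
step 5: v2 <- v1                     {0,1,2,3}
step 6: v1 <- (v1 + 1)               {0,1,2,3}
step 7: eval (v1 < (4 + (lane // 3))) {0,1,2,3}
step 8: v2 <- v1                     {0,1,2,3}
step 9: v1 <- (v1 + 1)               {0,1,2,3}
step 10: eval (v1 < (4 + (lane // 3))) {0,1,2,3}
step 11: v2 <- v1                     {0,1,2,3}
step 12: v1 <- (v1 + 1)               {0,1,2,3}
step 13: eval (v1 < (4 + (lane // 3))) {0,1,2,3}
step 14: v2 <- v1                     {3}
step 15: v1 <- (v1 + 1)               {3}
step 16: eval (v1 < (4 + (lane // 3))) {3}
step 17: v1 <- ((v1 * v1) // 2)       {0,1,2,3}
step 18: v1 <- (lane + v2)            {0,1,2,3}
step 19: v1 <- ((lane % -3) - v1)     {0,1,2,3}

Answer: 20 steps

v1: -3,-6,-6,-7
v2: 3,3,3,4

steps = 20; useful = 71; efficiency = 71/80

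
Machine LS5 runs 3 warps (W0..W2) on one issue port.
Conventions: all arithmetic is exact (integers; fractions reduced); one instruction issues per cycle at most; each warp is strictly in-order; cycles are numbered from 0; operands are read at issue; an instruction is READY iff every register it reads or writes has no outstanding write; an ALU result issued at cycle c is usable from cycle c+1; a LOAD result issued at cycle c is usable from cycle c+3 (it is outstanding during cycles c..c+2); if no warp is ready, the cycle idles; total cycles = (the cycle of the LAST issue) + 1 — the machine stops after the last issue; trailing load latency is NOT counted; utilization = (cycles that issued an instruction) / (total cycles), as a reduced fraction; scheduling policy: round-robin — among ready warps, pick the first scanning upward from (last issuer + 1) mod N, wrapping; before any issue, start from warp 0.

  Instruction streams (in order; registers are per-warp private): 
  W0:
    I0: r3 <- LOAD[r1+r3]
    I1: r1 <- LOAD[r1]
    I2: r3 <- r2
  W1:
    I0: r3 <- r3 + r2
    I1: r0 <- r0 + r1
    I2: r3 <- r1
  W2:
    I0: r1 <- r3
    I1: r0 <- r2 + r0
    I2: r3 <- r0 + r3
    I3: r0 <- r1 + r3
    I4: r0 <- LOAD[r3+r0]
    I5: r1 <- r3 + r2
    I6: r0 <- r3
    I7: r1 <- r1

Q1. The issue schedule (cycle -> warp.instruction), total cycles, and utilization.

cycle 0: W0.I0
cycle 1: W1.I0
cycle 2: W2.I0
cycle 3: W0.I1
cycle 4: W1.I1
cycle 5: W2.I1
cycle 6: W0.I2
cycle 7: W1.I2
cycle 8: W2.I2
cycle 9: W2.I3
cycle 10: W2.I4
cycle 11: W2.I5
cycle 12: idle
cycle 13: W2.I6
cycle 14: W2.I7

Answer: 15 cycles, utilization 14/15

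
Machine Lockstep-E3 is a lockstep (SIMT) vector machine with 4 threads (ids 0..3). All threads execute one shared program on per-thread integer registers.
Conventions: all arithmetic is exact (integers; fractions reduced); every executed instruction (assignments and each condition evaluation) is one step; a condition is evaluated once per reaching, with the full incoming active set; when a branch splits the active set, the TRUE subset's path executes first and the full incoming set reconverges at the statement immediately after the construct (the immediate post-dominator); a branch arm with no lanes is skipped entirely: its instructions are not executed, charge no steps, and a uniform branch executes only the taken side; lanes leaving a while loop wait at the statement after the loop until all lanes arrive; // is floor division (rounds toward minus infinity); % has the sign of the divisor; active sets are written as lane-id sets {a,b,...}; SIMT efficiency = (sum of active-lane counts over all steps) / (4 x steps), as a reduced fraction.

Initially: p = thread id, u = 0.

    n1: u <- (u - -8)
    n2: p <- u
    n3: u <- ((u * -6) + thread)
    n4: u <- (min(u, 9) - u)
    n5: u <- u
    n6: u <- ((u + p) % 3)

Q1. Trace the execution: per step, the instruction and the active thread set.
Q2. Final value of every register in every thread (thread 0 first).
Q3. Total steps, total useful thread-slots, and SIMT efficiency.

step 0: u <- (u - -8)                {0,1,2,3}
step 1: p <- u                       {0,1,2,3}
step 2: u <- ((u * -6) + thread)     {0,1,2,3}
step 3: u <- (min(u, 9) - u)         {0,1,2,3}
step 4: u <- u                       {0,1,2,3}
step 5: u <- ((u + p) % 3)           {0,1,2,3}

Answer: 6 steps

p: 8,8,8,8
u: 2,2,2,2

steps = 6; useful = 24; efficiency = 24/24 = 1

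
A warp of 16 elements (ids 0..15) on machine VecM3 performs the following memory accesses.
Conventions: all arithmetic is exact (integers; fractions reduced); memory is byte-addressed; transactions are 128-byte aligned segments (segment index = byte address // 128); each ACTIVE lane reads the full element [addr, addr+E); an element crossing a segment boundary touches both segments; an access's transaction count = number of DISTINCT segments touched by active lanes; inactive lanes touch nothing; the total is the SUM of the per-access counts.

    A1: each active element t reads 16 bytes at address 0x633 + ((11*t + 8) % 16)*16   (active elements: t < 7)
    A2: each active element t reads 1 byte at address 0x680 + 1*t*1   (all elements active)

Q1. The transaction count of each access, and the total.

A1: 3 transactions
A2: 1 transaction

Answer: 3,1; total 4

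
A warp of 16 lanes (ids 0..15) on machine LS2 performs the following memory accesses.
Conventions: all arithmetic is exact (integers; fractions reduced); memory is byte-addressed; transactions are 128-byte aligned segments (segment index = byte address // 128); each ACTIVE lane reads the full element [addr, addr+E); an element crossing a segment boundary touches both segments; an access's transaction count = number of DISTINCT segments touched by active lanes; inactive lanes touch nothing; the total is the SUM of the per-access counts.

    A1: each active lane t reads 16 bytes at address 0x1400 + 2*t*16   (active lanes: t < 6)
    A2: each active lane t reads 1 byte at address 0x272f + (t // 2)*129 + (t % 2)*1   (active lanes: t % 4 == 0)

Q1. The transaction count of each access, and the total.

A1: 2 transactions
A2: 4 transactions

Answer: 2,4; total 6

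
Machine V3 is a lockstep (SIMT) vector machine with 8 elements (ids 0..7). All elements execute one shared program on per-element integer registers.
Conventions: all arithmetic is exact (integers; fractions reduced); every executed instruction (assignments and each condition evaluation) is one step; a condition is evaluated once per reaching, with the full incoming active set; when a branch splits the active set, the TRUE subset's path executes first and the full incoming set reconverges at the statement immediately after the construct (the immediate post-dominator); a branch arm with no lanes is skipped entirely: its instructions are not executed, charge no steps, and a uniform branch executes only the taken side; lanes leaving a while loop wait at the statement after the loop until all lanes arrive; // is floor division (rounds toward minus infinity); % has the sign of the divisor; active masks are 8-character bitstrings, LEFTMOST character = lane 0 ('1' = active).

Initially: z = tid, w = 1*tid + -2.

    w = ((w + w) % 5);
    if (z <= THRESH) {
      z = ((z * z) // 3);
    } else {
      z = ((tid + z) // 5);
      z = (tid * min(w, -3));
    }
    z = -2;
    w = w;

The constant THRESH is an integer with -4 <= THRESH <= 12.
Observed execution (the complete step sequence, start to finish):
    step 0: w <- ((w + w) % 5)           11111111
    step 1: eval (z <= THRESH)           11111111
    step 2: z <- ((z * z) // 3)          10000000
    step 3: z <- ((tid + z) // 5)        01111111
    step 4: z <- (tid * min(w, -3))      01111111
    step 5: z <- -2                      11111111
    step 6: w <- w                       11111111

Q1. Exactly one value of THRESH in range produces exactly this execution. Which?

Answer: THRESH = 0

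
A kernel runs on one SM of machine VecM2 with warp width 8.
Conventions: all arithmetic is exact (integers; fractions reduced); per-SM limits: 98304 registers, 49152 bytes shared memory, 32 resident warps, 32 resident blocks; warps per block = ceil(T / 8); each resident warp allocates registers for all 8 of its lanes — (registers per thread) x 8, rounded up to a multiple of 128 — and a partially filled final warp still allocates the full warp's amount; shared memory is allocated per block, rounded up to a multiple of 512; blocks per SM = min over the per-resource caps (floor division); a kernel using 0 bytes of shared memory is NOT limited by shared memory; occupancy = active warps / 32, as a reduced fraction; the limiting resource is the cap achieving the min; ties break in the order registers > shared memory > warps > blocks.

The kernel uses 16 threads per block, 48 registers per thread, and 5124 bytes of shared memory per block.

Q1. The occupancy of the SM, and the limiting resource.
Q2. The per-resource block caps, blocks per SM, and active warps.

Answer: occupancy 1/2, limited by shared memory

registers: 128 blocks
shared memory: 8 blocks
warps: 16 blocks
blocks: 32 blocks

Answer: 8 blocks, 16 active warps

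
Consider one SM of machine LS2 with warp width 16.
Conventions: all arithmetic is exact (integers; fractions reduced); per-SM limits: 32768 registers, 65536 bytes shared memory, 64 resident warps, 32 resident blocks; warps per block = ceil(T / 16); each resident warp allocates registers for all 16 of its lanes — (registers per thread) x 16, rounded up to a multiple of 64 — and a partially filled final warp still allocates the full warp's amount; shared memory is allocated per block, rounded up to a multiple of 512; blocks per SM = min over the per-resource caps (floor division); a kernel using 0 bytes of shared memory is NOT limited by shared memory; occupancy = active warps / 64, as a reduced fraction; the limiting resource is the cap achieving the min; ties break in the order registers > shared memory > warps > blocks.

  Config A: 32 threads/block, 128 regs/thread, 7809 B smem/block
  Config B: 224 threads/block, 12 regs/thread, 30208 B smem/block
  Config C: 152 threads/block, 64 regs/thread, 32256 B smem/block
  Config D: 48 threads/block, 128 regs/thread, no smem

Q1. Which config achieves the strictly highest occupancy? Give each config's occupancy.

occupancies: A 1/4, B 7/16, C 5/16, D 15/64

Answer: B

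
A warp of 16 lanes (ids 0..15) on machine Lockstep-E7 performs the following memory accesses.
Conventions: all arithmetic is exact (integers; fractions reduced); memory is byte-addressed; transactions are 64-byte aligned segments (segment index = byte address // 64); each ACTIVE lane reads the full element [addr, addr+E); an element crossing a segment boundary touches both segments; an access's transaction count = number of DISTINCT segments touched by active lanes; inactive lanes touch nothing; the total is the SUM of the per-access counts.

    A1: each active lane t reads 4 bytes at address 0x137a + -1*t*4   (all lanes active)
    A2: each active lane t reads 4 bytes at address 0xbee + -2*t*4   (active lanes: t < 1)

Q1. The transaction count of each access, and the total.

A1: 2 transactions
A2: 1 transaction

Answer: 2,1; total 3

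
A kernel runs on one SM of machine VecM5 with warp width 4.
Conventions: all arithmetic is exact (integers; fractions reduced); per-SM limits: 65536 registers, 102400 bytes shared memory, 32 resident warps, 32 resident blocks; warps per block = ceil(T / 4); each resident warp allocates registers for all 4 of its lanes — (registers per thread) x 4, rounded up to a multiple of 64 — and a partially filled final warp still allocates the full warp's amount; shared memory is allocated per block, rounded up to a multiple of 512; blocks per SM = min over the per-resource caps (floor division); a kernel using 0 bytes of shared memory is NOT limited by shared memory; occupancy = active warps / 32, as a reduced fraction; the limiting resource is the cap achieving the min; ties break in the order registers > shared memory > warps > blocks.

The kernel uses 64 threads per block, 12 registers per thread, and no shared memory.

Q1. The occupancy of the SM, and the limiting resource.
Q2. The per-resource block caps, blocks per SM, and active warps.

Answer: occupancy 1, limited by warps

registers: 64 blocks
shared memory: no limit (kernel uses none)
warps: 2 blocks
blocks: 32 blocks

Answer: 2 blocks, 32 active warps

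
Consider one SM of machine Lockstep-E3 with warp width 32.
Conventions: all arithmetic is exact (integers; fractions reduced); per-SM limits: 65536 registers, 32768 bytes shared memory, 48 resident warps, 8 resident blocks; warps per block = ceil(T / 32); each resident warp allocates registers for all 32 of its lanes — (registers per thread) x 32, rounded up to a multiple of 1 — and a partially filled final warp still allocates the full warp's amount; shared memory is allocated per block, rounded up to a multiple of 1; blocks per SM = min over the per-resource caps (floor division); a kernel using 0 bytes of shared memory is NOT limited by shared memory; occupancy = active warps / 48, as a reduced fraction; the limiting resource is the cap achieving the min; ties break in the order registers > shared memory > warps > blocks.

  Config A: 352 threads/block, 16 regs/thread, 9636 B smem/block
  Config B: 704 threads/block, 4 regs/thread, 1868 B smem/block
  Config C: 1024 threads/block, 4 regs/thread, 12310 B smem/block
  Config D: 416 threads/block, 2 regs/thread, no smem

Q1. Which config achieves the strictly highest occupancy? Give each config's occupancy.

occupancies: A 11/16, B 11/12, C 2/3, D 13/16

Answer: B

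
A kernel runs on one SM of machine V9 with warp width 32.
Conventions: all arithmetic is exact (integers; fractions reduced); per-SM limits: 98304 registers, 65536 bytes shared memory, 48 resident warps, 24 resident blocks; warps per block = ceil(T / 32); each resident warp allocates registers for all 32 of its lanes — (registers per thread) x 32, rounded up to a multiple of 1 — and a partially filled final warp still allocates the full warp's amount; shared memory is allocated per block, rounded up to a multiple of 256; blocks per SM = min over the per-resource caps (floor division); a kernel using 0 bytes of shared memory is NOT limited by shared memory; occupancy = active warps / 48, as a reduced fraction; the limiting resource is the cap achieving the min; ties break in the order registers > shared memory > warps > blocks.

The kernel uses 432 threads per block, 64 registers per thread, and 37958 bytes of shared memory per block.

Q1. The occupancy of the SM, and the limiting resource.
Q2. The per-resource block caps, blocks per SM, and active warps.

Answer: occupancy 7/24, limited by shared memory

registers: 3 blocks
shared memory: 1 block
warps: 3 blocks
blocks: 24 blocks

Answer: 1 block, 14 active warps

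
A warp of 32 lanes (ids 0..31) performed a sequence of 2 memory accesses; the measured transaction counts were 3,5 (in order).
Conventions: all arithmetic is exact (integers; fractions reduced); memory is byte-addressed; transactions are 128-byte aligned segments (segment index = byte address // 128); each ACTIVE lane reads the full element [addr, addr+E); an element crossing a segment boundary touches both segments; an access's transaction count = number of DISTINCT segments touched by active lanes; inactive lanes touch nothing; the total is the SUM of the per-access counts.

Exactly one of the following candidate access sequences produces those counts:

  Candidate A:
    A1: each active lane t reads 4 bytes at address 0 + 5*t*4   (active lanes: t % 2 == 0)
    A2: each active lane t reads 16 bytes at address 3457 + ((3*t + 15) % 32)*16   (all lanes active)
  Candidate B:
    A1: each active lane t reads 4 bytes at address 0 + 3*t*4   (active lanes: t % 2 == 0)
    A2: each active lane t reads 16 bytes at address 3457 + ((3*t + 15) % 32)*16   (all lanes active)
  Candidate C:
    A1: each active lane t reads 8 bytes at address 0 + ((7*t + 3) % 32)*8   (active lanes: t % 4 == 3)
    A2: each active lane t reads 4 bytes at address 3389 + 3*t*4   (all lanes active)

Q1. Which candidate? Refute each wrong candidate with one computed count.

A: A1 gives 5 transactions, not 3
C: A1 gives 2 transactions, not 3
B: all counts match (3,5)

Answer: B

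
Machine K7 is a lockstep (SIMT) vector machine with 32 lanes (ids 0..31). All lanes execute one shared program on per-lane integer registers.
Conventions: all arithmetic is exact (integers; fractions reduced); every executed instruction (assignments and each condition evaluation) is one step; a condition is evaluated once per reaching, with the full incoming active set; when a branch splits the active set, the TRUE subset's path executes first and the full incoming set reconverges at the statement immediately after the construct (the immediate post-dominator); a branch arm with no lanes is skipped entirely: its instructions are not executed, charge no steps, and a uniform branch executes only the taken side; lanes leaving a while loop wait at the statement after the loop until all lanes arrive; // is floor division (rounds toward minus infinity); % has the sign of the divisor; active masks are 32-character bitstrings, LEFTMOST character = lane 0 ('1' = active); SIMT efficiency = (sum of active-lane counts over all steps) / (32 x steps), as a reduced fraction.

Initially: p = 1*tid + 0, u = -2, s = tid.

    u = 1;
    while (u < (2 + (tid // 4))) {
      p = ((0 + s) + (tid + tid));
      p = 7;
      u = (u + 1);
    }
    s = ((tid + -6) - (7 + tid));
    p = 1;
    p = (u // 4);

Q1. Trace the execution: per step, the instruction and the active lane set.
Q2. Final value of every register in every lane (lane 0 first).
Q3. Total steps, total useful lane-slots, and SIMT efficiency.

step 0: u <- 1                       11111111111111111111111111111111
step 1: eval (u < (2 + (tid // 4)))  11111111111111111111111111111111
step 2: p <- ((0 + s) + (tid + tid)) 11111111111111111111111111111111
step 3: p <- 7                       11111111111111111111111111111111
step 4: u <- (u + 1)                 11111111111111111111111111111111
step 5: eval (u < (2 + (tid // 4)))  11111111111111111111111111111111
step 6: p <- ((0 + s) + (tid + tid)) 00001111111111111111111111111111
step 7: p <- 7                       00001111111111111111111111111111
step 8: u <- (u + 1)                 00001111111111111111111111111111
step 9: eval (u < (2 + (tid // 4)))  00001111111111111111111111111111
step 10: p <- ((0 + s) + (tid + tid)) 00000000111111111111111111111111
step 11: p <- 7                       00000000111111111111111111111111
step 12: u <- (u + 1)                 00000000111111111111111111111111
step 13: eval (u < (2 + (tid // 4)))  00000000111111111111111111111111
step 14: p <- ((0 + s) + (tid + tid)) 00000000000011111111111111111111
step 15: p <- 7                       00000000000011111111111111111111
step 16: u <- (u + 1)                 00000000000011111111111111111111
step 17: eval (u < (2 + (tid // 4)))  00000000000011111111111111111111
step 18: p <- ((0 + s) + (tid + tid)) 00000000000000001111111111111111
step 19: p <- 7                       00000000000000001111111111111111
step 20: u <- (u + 1)                 00000000000000001111111111111111
step 21: eval (u < (2 + (tid // 4)))  00000000000000001111111111111111
step 22: p <- ((0 + s) + (tid + tid)) 00000000000000000000111111111111
step 23: p <- 7                       00000000000000000000111111111111
step 24: u <- (u + 1)                 00000000000000000000111111111111
step 25: eval (u < (2 + (tid // 4)))  00000000000000000000111111111111
step 26: p <- ((0 + s) + (tid + tid)) 00000000000000000000000011111111
step 27: p <- 7                       00000000000000000000000011111111
step 28: u <- (u + 1)                 00000000000000000000000011111111
step 29: eval (u < (2 + (tid // 4)))  00000000000000000000000011111111
step 30: p <- ((0 + s) + (tid + tid)) 00000000000000000000000000001111
step 31: p <- 7                       00000000000000000000000000001111
step 32: u <- (u + 1)                 00000000000000000000000000001111
step 33: eval (u < (2 + (tid // 4)))  00000000000000000000000000001111
step 34: s <- ((tid + -6) - (7 + tid)) 11111111111111111111111111111111
step 35: p <- 1                       11111111111111111111111111111111
step 36: p <- (u // 4)                11111111111111111111111111111111

Answer: 37 steps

p: 0,0,0,0,0,0,0,0,1,1,1,1,1,1,1,1,1,1,1,1,1,1,1,1,2,2,2,2,2,2,2,2
u: 2,2,2,2,3,3,3,3,4,4,4,4,5,5,5,5,6,6,6,6,7,7,7,7,8,8,8,8,9,9,9,9
s: -13,-13,-13,-13,-13,-13,-13,-13,-13,-13,-13,-13,-13,-13,-13,-13,-13,-13,-13,-13,-13,-13,-13,-13,-13,-13,-13,-13,-13,-13,-13,-13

steps = 37; useful = 736; efficiency = 736/1184 = 23/37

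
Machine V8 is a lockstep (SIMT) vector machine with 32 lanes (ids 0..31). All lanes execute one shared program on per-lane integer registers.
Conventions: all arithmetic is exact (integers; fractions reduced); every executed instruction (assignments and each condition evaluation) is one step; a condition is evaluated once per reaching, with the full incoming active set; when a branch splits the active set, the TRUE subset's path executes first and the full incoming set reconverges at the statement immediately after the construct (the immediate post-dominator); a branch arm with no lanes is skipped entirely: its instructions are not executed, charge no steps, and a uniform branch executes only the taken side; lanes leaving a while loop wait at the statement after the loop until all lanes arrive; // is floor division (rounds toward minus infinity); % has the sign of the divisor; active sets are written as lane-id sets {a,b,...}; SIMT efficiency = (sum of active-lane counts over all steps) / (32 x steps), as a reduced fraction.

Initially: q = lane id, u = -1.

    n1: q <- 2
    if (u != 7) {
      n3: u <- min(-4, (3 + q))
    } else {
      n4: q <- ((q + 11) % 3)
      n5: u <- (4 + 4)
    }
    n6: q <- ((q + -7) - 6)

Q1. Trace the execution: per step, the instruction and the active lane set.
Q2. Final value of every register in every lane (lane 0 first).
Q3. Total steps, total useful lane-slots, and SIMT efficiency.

step 0: q <- 2                       {0,1,2,3,4,5,6,7,8,9,10,11,12,13,14,15,16,17,18,19,20,21,22,23,24,25,26,27,28,29,30,31}
step 1: eval (u != 7)                {0,1,2,3,4,5,6,7,8,9,10,11,12,13,14,15,16,17,18,19,20,21,22,23,24,25,26,27,28,29,30,31}
step 2: u <- min(-4, (3 + q))        {0,1,2,3,4,5,6,7,8,9,10,11,12,13,14,15,16,17,18,19,20,21,22,23,24,25,26,27,28,29,30,31}
step 3: q <- ((q + -7) - 6)          {0,1,2,3,4,5,6,7,8,9,10,11,12,13,14,15,16,17,18,19,20,21,22,23,24,25,26,27,28,29,30,31}

Answer: 4 steps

q: -11,-11,-11,-11,-11,-11,-11,-11,-11,-11,-11,-11,-11,-11,-11,-11,-11,-11,-11,-11,-11,-11,-11,-11,-11,-11,-11,-11,-11,-11,-11,-11
u: -4,-4,-4,-4,-4,-4,-4,-4,-4,-4,-4,-4,-4,-4,-4,-4,-4,-4,-4,-4,-4,-4,-4,-4,-4,-4,-4,-4,-4,-4,-4,-4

steps = 4; useful = 128; efficiency = 128/128 = 1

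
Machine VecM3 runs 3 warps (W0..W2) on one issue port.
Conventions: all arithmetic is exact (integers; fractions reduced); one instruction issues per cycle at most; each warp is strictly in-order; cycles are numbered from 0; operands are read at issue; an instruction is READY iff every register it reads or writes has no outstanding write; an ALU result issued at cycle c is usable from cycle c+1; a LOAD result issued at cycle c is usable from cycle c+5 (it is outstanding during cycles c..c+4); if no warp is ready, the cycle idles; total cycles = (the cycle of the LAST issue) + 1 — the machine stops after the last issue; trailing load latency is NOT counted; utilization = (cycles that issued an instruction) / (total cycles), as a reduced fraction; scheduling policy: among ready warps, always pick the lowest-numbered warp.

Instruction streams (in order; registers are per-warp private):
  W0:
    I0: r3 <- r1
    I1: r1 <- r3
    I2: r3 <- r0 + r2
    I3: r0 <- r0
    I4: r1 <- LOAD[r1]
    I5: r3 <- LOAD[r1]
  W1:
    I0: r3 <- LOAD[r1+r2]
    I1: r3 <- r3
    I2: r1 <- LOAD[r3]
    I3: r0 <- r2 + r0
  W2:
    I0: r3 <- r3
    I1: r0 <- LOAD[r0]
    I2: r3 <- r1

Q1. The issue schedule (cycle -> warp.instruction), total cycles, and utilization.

cycle 0: W0.I0
cycle 1: W0.I1
cycle 2: W0.I2
cycle 3: W0.I3
cycle 4: W0.I4
cycle 5: W1.I0
cycle 6: W2.I0
cycle 7: W2.I1
cycle 8: W2.I2
cycle 9: W0.I5
cycle 10: W1.I1
cycle 11: W1.I2
cycle 12: W1.I3

Answer: 13 cycles, utilization 1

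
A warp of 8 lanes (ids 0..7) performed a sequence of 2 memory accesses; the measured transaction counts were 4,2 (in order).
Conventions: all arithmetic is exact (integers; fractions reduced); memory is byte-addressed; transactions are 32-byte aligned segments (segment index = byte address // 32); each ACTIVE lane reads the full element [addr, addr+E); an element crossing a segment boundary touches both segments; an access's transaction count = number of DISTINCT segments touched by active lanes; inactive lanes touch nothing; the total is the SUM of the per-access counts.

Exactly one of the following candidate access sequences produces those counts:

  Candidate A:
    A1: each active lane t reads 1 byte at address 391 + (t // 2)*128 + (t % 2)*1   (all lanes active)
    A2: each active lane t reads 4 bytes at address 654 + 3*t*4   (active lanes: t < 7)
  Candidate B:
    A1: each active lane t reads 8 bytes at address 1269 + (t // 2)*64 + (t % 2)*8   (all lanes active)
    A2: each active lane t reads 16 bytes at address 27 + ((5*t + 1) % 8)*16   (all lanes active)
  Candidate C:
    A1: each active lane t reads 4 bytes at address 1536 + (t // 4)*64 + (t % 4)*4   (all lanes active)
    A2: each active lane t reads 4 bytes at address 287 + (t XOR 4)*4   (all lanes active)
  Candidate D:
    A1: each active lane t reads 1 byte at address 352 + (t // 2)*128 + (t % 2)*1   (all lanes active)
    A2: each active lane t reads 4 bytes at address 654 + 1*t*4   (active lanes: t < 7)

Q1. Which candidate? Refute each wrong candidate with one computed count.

A: A2 gives 3 transactions, not 2
B: A1 gives 8 transactions, not 4
C: A1 gives 2 transactions, not 4
D: all counts match (4,2)

Answer: D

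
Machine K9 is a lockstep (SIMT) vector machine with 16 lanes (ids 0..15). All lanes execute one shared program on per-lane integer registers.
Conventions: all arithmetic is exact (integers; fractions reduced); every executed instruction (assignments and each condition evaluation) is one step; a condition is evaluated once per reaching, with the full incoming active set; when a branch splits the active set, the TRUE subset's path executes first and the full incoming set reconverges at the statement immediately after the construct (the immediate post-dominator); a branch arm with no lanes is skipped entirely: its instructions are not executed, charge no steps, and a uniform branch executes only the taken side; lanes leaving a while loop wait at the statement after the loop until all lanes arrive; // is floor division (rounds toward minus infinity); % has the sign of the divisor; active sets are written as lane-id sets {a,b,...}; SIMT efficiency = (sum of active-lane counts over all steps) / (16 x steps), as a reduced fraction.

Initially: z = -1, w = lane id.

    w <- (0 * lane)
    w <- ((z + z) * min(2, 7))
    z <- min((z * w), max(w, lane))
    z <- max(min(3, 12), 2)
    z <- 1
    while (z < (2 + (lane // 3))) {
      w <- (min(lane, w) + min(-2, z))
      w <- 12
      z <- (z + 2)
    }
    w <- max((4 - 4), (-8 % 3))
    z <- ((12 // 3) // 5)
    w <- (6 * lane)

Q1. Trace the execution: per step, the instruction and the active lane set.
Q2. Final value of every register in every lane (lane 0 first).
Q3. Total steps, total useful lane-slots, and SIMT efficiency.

step 0: w <- (0 * lane)              {0,1,2,3,4,5,6,7,8,9,10,11,12,13,14,15}
step 1: w <- ((z + z) * min(2, 7))   {0,1,2,3,4,5,6,7,8,9,10,11,12,13,14,15}
step 2: z <- min((z * w), max(w, lane)) {0,1,2,3,4,5,6,7,8,9,10,11,12,13,14,15}
step 3: z <- max(min(3, 12), 2)      {0,1,2,3,4,5,6,7,8,9,10,11,12,13,14,15}
step 4: z <- 1                       {0,1,2,3,4,5,6,7,8,9,10,11,12,13,14,15}
step 5: eval (z < (2 + (lane // 3))) {0,1,2,3,4,5,6,7,8,9,10,11,12,13,14,15}
step 6: w <- (min(lane, w) + min(-2, z)) {0,1,2,3,4,5,6,7,8,9,10,11,12,13,14,15}
step 7: w <- 12                      {0,1,2,3,4,5,6,7,8,9,10,11,12,13,14,15}
step 8: z <- (z + 2)                 {0,1,2,3,4,5,6,7,8,9,10,11,12,13,14,15}
step 9: eval (z < (2 + (lane // 3))) {0,1,2,3,4,5,6,7,8,9,10,11,12,13,14,15}
step 10: w <- (min(lane, w) + min(-2, z)) {6,7,8,9,10,11,12,13,14,15}
step 11: w <- 12                      {6,7,8,9,10,11,12,13,14,15}
step 12: z <- (z + 2)                 {6,7,8,9,10,11,12,13,14,15}
step 13: eval (z < (2 + (lane // 3))) {6,7,8,9,10,11,12,13,14,15}
step 14: w <- (min(lane, w) + min(-2, z)) {12,13,14,15}
step 15: w <- 12                      {12,13,14,15}
step 16: z <- (z + 2)                 {12,13,14,15}
step 17: eval (z < (2 + (lane // 3))) {12,13,14,15}
step 18: w <- max((4 - 4), (-8 % 3))  {0,1,2,3,4,5,6,7,8,9,10,11,12,13,14,15}
step 19: z <- ((12 // 3) // 5)        {0,1,2,3,4,5,6,7,8,9,10,11,12,13,14,15}
step 20: w <- (6 * lane)              {0,1,2,3,4,5,6,7,8,9,10,11,12,13,14,15}

Answer: 21 steps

z: 0,0,0,0,0,0,0,0,0,0,0,0,0,0,0,0
w: 0,6,12,18,24,30,36,42,48,54,60,66,72,78,84,90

steps = 21; useful = 264; efficiency = 264/336 = 11/14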